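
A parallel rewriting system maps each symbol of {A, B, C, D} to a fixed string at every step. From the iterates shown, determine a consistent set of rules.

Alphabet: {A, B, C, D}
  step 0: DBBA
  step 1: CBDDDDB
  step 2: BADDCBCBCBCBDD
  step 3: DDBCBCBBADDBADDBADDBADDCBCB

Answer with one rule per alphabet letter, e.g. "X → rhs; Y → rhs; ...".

  step 2 ⇒ step 3: BADDCBCBCBCBDD ⇒ DD·B·CB·CB·BA·DD·BA·DD·BA·DD·BA·DD·CB·CB
    A ↦ B
    B ↦ DD
    C ↦ BA
    D ↦ CB

A->B, B->DD, C->BA, D->CB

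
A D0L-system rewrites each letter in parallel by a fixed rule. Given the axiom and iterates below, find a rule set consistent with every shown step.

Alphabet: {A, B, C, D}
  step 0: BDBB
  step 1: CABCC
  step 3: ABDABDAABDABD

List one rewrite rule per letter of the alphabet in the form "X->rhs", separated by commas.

  step 0 ⇒ step 1: BDBB ⇒ C·AB·C·C
    B ↦ C
    D ↦ AB
    A ↦ D  (constrained at step 1)
    C ↦ DA  (constrained at step 1)

A->D, B->C, C->DA, D->AB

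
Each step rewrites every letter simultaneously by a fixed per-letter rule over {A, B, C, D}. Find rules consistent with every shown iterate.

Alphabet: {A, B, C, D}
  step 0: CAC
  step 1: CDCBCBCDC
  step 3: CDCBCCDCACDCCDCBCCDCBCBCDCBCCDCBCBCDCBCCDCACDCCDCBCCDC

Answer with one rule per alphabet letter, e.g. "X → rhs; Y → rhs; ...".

A->BCB, B->A, C->CDC, D->BC

  step 0 ⇒ step 1: CAC ⇒ CDC·BCB·CDC
    A ↦ BCB
    C ↦ CDC
    B ↦ A  (constrained at step 1)
    D ↦ BC  (constrained at step 1)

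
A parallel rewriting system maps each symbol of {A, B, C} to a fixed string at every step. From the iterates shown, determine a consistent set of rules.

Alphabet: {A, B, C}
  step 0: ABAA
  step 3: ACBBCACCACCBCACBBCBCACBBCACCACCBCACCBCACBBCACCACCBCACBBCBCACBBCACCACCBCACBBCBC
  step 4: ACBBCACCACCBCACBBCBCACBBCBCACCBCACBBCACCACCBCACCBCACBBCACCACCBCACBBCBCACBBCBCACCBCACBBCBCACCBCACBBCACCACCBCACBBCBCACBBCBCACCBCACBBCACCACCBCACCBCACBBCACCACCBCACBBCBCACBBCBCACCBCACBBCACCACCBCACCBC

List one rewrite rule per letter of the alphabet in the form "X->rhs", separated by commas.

  step 3 ⇒ step 4: ACBBCACCACCBCACBBCBCACBBCACCACCBCACCBCACBBCACCACCBCACBBCBCACBBCACCACCBCACBBCBC ⇒ ACB·BC·ACC·ACC·BC·ACB·BC·BC·ACB·BC·BC·ACC·BC·ACB·BC·ACC·ACC·BC·ACC·BC·ACB·BC·ACC·ACC·BC·ACB·BC·BC·ACB·BC·BC·ACC·BC·ACB·BC·BC·ACC·BC·ACB·BC·ACC·ACC·BC·ACB·BC·BC·ACB·BC·BC·ACC·BC·ACB·BC·ACC·ACC·BC·ACC·BC·ACB·BC·ACC·ACC·BC·ACB·BC·BC·ACB·BC·BC·ACC·BC·ACB·BC·ACC·ACC·BC·ACC·BC
    A ↦ ACB
    B ↦ ACC
    C ↦ BC

A->ACB, B->ACC, C->BC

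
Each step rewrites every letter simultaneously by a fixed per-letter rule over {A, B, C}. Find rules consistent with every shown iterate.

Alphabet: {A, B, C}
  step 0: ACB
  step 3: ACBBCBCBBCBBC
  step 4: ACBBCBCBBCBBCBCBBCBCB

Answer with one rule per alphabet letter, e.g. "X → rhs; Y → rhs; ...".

  step 3 ⇒ step 4: ACBBCBCBBCBBC ⇒ AC·B·BC·BC·B·BC·B·BC·BC·B·BC·BC·B
    A ↦ AC
    B ↦ BC
    C ↦ B

A->AC, B->BC, C->B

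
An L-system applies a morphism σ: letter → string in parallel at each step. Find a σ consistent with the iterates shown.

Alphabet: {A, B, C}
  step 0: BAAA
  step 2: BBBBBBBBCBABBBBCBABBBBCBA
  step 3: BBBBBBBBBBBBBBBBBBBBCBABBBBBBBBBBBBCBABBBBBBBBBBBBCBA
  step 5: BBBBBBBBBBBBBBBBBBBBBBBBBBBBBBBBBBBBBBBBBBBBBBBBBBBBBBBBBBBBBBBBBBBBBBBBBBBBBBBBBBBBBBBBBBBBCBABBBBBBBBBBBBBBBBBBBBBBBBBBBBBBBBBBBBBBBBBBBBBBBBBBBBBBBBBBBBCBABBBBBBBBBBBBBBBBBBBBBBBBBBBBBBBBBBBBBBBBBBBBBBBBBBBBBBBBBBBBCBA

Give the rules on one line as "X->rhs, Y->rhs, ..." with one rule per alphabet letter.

A->CBA, B->BB, C->BB

  step 2 ⇒ step 3: BBBBBBBBCBABBBBCBABBBBCBA ⇒ BB·BB·BB·BB·BB·BB·BB·BB·BB·BB·CBA·BB·BB·BB·BB·BB·BB·CBA·BB·BB·BB·BB·BB·BB·CBA
    A ↦ CBA
    B ↦ BB
    C ↦ BB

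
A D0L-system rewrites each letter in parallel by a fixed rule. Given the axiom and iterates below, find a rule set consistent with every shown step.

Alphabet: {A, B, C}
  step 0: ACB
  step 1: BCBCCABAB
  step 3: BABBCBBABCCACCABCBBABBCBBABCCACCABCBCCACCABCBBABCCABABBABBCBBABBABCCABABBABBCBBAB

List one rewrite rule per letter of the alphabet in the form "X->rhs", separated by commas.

  step 0 ⇒ step 1: ACB ⇒ BCB·CCA·BAB
    A ↦ BCB
    B ↦ BAB
    C ↦ CCA

A->BCB, B->BAB, C->CCA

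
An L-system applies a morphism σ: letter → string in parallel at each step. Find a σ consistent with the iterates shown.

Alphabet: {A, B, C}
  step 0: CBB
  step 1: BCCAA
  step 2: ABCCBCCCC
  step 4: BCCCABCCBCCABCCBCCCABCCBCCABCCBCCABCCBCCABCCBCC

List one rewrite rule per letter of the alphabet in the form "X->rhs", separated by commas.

  step 1 ⇒ step 2: BCCAA ⇒ A·BCC·BCC·C·C
    A ↦ C
    B ↦ A
    C ↦ BCC

A->C, B->A, C->BCC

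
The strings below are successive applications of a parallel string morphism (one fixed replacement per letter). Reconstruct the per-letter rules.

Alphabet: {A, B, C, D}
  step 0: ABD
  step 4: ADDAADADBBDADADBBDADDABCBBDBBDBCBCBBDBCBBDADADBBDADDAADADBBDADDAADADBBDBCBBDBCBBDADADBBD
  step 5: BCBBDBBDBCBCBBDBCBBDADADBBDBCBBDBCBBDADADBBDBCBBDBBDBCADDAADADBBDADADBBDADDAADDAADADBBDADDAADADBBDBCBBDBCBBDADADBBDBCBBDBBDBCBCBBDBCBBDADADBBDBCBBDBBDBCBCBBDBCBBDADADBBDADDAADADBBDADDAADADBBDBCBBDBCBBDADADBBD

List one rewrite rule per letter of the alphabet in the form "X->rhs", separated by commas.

  step 4 ⇒ step 5: ADDAADADBBDADADBBDADDABCBBDBBDBCBCBBDBCBBDADADBBDADDAADADBBDADDAADADBBDBCBBDBCBBDADADBBD ⇒ BC·BBD·BBD·BC·BC·BBD·BC·BBD·AD·AD·BBD·BC·BBD·BC·BBD·AD·AD·BBD·BC·BBD·BBD·BC·AD·DA·AD·AD·BBD·AD·AD·BBD·AD·DA·AD·DA·AD·AD·BBD·AD·DA·AD·AD·BBD·BC·BBD·BC·BBD·AD·AD·BBD·BC·BBD·BBD·BC·BC·BBD·BC·BBD·AD·AD·BBD·BC·BBD·BBD·BC·BC·BBD·BC·BBD·AD·AD·BBD·AD·DA·AD·AD·BBD·AD·DA·AD·AD·BBD·BC·BBD·BC·BBD·AD·AD·BBD
    A ↦ BC
    B ↦ AD
    C ↦ DA
    D ↦ BBD

A->BC, B->AD, C->DA, D->BBD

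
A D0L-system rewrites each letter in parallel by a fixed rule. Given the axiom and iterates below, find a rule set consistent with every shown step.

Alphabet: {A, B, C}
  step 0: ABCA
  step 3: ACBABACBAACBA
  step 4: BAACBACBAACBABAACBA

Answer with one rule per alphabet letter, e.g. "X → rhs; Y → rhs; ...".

A->BA, B->C, C->A

  step 3 ⇒ step 4: ACBABACBAACBA ⇒ BA·A·C·BA·C·BA·A·C·BA·BA·A·C·BA
    A ↦ BA
    B ↦ C
    C ↦ A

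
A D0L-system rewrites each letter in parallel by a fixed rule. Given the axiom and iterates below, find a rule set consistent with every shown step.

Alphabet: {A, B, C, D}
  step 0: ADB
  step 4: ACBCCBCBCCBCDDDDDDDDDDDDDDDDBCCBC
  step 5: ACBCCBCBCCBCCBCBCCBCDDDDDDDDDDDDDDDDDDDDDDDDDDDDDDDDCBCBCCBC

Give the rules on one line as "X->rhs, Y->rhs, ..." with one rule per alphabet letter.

A->AC, B->C, C->BC, D->DD

  step 4 ⇒ step 5: ACBCCBCBCCBCDDDDDDDDDDDDDDDDBCCBC ⇒ AC·BC·C·BC·BC·C·BC·C·BC·BC·C·BC·DD·DD·DD·DD·DD·DD·DD·DD·DD·DD·DD·DD·DD·DD·DD·DD·C·BC·BC·C·BC
    A ↦ AC
    B ↦ C
    C ↦ BC
    D ↦ DD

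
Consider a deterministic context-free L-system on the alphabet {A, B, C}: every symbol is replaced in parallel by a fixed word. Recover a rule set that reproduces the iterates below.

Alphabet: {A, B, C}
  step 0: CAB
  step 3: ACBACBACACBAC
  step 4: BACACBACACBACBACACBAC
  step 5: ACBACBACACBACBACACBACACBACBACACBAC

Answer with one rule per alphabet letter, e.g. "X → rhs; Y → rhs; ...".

A->B, B->AC, C->AC

  step 4 ⇒ step 5: BACACBACACBACBACACBAC ⇒ AC·B·AC·B·AC·AC·B·AC·B·AC·AC·B·AC·AC·B·AC·B·AC·AC·B·AC
    A ↦ B
    B ↦ AC
    C ↦ AC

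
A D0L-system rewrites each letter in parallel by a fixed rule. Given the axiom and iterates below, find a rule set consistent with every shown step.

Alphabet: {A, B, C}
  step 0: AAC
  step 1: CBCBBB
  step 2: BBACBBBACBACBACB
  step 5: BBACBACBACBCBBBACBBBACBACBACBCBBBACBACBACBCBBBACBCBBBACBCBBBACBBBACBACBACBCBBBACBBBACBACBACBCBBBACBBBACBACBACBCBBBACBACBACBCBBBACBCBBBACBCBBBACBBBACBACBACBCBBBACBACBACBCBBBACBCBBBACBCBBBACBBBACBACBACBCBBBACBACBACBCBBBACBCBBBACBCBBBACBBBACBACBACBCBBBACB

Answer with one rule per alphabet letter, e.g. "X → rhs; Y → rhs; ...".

A->CB, B->ACB, C->BB

  step 1 ⇒ step 2: CBCBBB ⇒ BB·ACB·BB·ACB·ACB·ACB
    B ↦ ACB
    C ↦ BB
  step 0 ⇒ step 1: AAC ⇒ CB·CB·BB
    A ↦ CB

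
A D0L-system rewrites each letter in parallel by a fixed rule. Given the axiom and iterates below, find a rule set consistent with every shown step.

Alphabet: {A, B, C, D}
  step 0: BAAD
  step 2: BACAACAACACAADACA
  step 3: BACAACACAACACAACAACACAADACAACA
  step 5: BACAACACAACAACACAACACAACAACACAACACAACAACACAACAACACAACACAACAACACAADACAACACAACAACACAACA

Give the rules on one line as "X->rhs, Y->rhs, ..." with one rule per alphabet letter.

A->CA, B->BA, C->A, D->ADA

  step 2 ⇒ step 3: BACAACAACACAADACA ⇒ BA·CA·A·CA·CA·A·CA·CA·A·CA·A·CA·CA·ADA·CA·A·CA
    A ↦ CA
    B ↦ BA
    C ↦ A
    D ↦ ADA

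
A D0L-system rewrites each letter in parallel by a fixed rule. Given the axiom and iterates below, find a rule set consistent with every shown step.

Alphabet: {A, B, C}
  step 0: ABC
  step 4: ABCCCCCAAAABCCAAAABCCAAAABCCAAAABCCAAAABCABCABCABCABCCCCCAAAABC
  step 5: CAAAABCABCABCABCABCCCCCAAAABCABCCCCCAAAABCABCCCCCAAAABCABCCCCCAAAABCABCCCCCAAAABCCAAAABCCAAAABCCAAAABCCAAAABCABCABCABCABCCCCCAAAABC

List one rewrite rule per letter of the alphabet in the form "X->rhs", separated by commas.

A->C, B->AAA, C->ABC

  step 4 ⇒ step 5: ABCCCCCAAAABCCAAAABCCAAAABCCAAAABCCAAAABCABCABCABCABCCCCCAAAABC ⇒ C·AAA·ABC·ABC·ABC·ABC·ABC·C·C·C·C·AAA·ABC·ABC·C·C·C·C·AAA·ABC·ABC·C·C·C·C·AAA·ABC·ABC·C·C·C·C·AAA·ABC·ABC·C·C·C·C·AAA·ABC·C·AAA·ABC·C·AAA·ABC·C·AAA·ABC·C·AAA·ABC·ABC·ABC·ABC·ABC·C·C·C·C·AAA·ABC
    A ↦ C
    B ↦ AAA
    C ↦ ABC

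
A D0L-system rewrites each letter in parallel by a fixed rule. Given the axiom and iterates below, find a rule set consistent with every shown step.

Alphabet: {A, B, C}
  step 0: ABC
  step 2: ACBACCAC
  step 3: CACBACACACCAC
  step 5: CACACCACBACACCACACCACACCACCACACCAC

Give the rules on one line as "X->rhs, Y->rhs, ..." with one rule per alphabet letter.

  step 2 ⇒ step 3: ACBACCAC ⇒ C·AC·BA·C·AC·AC·C·AC
    A ↦ C
    B ↦ BA
    C ↦ AC

A->C, B->BA, C->AC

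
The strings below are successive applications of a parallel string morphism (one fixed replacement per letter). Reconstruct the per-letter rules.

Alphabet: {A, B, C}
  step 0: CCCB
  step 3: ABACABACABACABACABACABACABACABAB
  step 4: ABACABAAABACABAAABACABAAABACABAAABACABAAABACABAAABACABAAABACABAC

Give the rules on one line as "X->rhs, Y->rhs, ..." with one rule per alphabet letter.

A->AB, B->AC, C->AA

  step 3 ⇒ step 4: ABACABACABACABACABACABACABACABAB ⇒ AB·AC·AB·AA·AB·AC·AB·AA·AB·AC·AB·AA·AB·AC·AB·AA·AB·AC·AB·AA·AB·AC·AB·AA·AB·AC·AB·AA·AB·AC·AB·AC
    A ↦ AB
    B ↦ AC
    C ↦ AA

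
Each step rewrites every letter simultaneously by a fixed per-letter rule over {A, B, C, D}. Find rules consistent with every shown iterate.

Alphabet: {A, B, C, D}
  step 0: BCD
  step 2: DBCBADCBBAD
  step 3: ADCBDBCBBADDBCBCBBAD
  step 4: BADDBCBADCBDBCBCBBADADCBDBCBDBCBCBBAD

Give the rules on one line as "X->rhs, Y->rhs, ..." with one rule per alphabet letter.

  step 3 ⇒ step 4: ADCBDBCBBADDBCBCBBAD ⇒ B·AD·DB·CB·AD·CB·DB·CB·CB·B·AD·AD·CB·DB·CB·DB·CB·CB·B·AD
    A ↦ B
    B ↦ CB
    C ↦ DB
    D ↦ AD

A->B, B->CB, C->DB, D->AD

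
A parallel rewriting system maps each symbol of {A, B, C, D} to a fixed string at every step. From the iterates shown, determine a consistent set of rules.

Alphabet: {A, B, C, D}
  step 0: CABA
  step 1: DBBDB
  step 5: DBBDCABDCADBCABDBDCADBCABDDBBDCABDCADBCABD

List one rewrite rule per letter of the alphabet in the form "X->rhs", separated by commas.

  step 0 ⇒ step 1: CABA ⇒ D·B·BD·B
    A ↦ B
    B ↦ BD
    C ↦ D
    D ↦ CA  (constrained at step 1)

A->B, B->BD, C->D, D->CA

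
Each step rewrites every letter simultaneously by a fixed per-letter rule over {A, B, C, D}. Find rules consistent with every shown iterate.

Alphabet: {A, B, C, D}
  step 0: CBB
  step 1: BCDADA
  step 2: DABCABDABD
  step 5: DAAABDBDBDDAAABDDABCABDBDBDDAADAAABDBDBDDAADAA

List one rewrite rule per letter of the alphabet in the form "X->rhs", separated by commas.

A->BD, B->DA, C->BC, D->A

  step 1 ⇒ step 2: BCDADA ⇒ DA·BC·A·BD·A·BD
    A ↦ BD
    B ↦ DA
    C ↦ BC
    D ↦ A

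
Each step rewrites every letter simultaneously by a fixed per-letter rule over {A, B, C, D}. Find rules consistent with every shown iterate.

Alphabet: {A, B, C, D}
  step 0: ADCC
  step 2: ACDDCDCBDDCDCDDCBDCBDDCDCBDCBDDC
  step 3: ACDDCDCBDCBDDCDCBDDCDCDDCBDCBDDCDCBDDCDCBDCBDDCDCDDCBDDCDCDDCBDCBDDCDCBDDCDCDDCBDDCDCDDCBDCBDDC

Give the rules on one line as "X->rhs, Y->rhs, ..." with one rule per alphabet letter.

A->AC, B->DCD, C->DDC, D->DCB

  step 2 ⇒ step 3: ACDDCDCBDDCDCDDCBDCBDDCDCBDCBDDC ⇒ AC·DDC·DCB·DCB·DDC·DCB·DDC·DCD·DCB·DCB·DDC·DCB·DDC·DCB·DCB·DDC·DCD·DCB·DDC·DCD·DCB·DCB·DDC·DCB·DDC·DCD·DCB·DDC·DCD·DCB·DCB·DDC
    A ↦ AC
    B ↦ DCD
    C ↦ DDC
    D ↦ DCB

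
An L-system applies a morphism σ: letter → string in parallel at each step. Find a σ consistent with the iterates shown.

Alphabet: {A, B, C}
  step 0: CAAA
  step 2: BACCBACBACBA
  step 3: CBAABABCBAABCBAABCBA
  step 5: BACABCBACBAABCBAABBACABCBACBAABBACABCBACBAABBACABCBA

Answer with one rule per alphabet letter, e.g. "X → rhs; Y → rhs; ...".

  step 2 ⇒ step 3: BACCBACBACBA ⇒ C·BA·AB·AB·C·BA·AB·C·BA·AB·C·BA
    A ↦ BA
    B ↦ C
    C ↦ AB

A->BA, B->C, C->AB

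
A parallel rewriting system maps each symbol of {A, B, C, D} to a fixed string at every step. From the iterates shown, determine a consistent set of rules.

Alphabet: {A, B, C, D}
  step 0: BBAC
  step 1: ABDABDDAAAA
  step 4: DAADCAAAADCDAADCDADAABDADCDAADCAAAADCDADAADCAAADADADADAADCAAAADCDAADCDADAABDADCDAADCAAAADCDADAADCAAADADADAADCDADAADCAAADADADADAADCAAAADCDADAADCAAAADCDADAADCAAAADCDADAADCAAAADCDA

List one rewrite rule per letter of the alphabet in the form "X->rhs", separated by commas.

  step 0 ⇒ step 1: BBAC ⇒ ABD·ABD·DA·AAA
    A ↦ DA
    B ↦ ABD
    C ↦ AAA
    D ↦ ADC  (constrained at step 1)

A->DA, B->ABD, C->AAA, D->ADC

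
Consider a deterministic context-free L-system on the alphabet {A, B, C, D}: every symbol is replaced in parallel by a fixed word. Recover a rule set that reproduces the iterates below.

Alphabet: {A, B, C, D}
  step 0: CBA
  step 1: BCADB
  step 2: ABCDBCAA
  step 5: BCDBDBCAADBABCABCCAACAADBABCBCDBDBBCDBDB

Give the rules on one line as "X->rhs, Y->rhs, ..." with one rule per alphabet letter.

  step 1 ⇒ step 2: BCADB ⇒ A·BC·DB·CA·A
    A ↦ DB
    B ↦ A
    C ↦ BC
    D ↦ CA

A->DB, B->A, C->BC, D->CA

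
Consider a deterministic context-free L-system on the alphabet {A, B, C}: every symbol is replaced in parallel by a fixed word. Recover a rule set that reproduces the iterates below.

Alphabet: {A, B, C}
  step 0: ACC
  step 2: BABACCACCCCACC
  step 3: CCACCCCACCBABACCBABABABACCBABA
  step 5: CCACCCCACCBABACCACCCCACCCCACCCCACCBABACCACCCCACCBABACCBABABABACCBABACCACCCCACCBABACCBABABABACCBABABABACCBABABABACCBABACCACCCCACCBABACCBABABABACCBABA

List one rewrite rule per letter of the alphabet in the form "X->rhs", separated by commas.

  step 2 ⇒ step 3: BABACCACCCCACC ⇒ CCA·CC·CCA·CC·BA·BA·CC·BA·BA·BA·BA·CC·BA·BA
    A ↦ CC
    B ↦ CCA
    C ↦ BA

A->CC, B->CCA, C->BA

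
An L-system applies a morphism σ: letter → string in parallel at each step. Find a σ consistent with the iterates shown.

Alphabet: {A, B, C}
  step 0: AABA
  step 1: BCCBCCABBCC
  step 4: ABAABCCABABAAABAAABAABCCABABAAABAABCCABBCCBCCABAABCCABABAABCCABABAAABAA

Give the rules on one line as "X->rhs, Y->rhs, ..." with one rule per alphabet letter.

A->BCC, B->AB, C->A

  step 0 ⇒ step 1: AABA ⇒ BCC·BCC·AB·BCC
    A ↦ BCC
    B ↦ AB
    C ↦ A  (constrained at step 1)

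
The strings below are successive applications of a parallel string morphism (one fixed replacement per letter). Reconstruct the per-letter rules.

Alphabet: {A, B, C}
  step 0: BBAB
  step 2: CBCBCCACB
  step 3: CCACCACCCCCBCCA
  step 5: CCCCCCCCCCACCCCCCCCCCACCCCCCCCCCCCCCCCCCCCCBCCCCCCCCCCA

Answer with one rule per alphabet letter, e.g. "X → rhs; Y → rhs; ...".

  step 2 ⇒ step 3: CBCBCCACB ⇒ CC·A·CC·A·CC·CC·CB·CC·A
    A ↦ CB
    B ↦ A
    C ↦ CC

A->CB, B->A, C->CC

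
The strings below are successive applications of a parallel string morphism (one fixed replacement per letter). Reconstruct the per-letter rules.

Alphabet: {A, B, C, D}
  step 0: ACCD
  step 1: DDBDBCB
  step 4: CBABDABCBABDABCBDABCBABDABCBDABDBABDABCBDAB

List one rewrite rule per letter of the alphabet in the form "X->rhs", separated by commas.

A->D, B->AB, C->DB, D->CB

  step 0 ⇒ step 1: ACCD ⇒ D·DB·DB·CB
    A ↦ D
    C ↦ DB
    D ↦ CB
    B ↦ AB  (constrained at step 1)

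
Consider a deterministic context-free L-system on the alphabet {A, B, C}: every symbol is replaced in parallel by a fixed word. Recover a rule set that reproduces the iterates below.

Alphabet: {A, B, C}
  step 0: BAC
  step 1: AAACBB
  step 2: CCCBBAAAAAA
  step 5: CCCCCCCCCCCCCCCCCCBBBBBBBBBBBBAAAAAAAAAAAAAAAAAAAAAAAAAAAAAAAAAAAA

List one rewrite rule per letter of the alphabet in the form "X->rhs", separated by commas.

A->C, B->AAA, C->BB

  step 1 ⇒ step 2: AAACBB ⇒ C·C·C·BB·AAA·AAA
    A ↦ C
    B ↦ AAA
    C ↦ BB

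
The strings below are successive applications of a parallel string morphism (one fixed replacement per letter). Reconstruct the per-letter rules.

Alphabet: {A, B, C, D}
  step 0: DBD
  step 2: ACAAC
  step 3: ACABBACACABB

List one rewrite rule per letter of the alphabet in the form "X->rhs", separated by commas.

  step 2 ⇒ step 3: ACAAC ⇒ AC·ABB·AC·AC·ABB
    A ↦ AC
    C ↦ ABB
    B ↦ D  (constrained at step 0)
    D ↦ A  (constrained at step 0)

A->AC, B->D, C->ABB, D->A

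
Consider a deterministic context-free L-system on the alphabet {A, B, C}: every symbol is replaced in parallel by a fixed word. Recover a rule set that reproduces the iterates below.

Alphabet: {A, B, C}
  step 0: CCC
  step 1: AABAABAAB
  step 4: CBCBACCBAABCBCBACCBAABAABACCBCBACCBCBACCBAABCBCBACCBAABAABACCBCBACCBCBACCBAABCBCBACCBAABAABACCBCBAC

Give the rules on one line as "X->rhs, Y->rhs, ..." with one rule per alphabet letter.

  step 0 ⇒ step 1: CCC ⇒ AAB·AAB·AAB
    C ↦ AAB
    A ↦ CB  (constrained at step 1)
    B ↦ AC  (constrained at step 1)

A->CB, B->AC, C->AAB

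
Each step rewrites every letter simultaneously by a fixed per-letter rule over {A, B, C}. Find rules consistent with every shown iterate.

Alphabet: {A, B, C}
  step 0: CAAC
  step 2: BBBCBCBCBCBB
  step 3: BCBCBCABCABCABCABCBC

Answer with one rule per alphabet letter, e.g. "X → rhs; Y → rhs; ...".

  step 2 ⇒ step 3: BBBCBCBCBCBB ⇒ BC·BC·BC·A·BC·A·BC·A·BC·A·BC·BC
    B ↦ BC
    C ↦ A
    A ↦ BB  (constrained at step 0)

A->BB, B->BC, C->A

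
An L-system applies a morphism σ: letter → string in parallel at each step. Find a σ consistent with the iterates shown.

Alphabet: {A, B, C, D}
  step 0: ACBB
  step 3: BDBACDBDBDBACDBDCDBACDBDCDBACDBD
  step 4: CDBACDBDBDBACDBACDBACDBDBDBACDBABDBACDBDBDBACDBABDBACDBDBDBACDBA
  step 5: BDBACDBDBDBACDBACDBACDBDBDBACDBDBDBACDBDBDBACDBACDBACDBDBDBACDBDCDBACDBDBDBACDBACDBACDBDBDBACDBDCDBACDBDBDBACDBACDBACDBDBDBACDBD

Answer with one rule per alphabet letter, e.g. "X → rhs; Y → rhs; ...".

  step 4 ⇒ step 5: CDBACDBDBDBACDBACDBACDBDBDBACDBABDBACDBDBDBACDBABDBACDBDBDBACDBA ⇒ BD·BA·CD·BD·BD·BA·CD·BA·CD·BA·CD·BD·BD·BA·CD·BD·BD·BA·CD·BD·BD·BA·CD·BA·CD·BA·CD·BD·BD·BA·CD·BD·CD·BA·CD·BD·BD·BA·CD·BA·CD·BA·CD·BD·BD·BA·CD·BD·CD·BA·CD·BD·BD·BA·CD·BA·CD·BA·CD·BD·BD·BA·CD·BD
    A ↦ BD
    B ↦ CD
    C ↦ BD
    D ↦ BA

A->BD, B->CD, C->BD, D->BA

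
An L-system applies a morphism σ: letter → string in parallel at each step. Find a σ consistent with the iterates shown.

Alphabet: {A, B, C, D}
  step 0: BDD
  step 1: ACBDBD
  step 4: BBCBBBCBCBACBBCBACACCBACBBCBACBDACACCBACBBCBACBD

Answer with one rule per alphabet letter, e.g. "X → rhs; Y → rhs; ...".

A->BB, B->AC, C->CB, D->BD

  step 0 ⇒ step 1: BDD ⇒ AC·BD·BD
    B ↦ AC
    D ↦ BD
    A ↦ BB  (constrained at step 1)
    C ↦ CB  (constrained at step 1)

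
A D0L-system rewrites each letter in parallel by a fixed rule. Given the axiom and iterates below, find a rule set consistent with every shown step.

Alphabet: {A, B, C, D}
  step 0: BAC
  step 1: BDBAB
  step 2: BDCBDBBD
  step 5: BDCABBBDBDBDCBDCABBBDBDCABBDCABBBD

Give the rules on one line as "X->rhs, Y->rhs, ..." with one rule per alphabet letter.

A->B, B->BD, C->AB, D->C

  step 1 ⇒ step 2: BDBAB ⇒ BD·C·BD·B·BD
    A ↦ B
    B ↦ BD
    D ↦ C
  step 0 ⇒ step 1: BAC ⇒ BD·B·AB
    C ↦ AB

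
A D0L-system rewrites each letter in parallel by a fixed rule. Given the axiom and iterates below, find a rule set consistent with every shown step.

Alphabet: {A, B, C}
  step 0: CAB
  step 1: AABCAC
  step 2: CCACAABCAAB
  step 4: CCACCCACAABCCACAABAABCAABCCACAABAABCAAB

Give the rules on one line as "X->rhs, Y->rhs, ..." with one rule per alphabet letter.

  step 1 ⇒ step 2: AABCAC ⇒ C·C·AC·AAB·C·AAB
    A ↦ C
    B ↦ AC
    C ↦ AAB

A->C, B->AC, C->AAB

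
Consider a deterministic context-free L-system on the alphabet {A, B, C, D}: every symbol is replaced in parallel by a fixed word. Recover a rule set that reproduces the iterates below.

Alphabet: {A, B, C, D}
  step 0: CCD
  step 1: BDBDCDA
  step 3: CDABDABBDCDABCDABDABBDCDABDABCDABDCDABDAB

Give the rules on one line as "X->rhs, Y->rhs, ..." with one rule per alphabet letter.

A->B, B->DAB, C->BD, D->CDA

  step 0 ⇒ step 1: CCD ⇒ BD·BD·CDA
    C ↦ BD
    D ↦ CDA
    A ↦ B  (constrained at step 1)
    B ↦ DAB  (constrained at step 1)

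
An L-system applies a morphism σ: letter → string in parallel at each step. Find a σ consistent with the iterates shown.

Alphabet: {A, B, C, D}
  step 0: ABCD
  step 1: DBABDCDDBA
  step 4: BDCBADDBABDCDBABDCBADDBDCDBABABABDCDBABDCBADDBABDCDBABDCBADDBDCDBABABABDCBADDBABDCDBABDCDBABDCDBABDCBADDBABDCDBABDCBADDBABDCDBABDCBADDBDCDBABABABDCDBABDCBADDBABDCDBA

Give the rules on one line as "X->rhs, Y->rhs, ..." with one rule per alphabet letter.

  step 0 ⇒ step 1: ABCD ⇒ DBA·BDC·DD·BA
    A ↦ DBA
    B ↦ BDC
    C ↦ DD
    D ↦ BA

A->DBA, B->BDC, C->DD, D->BA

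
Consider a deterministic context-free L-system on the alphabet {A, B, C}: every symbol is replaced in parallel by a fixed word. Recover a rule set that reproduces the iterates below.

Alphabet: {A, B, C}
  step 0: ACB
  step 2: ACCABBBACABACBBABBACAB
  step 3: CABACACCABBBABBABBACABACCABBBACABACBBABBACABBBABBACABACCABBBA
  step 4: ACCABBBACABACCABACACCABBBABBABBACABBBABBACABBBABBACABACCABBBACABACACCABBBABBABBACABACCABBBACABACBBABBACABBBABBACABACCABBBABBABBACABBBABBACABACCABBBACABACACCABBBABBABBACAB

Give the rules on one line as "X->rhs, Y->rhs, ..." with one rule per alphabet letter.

A->CAB, B->BBA, C->AC

  step 3 ⇒ step 4: CABACACCABBBABBABBACABACCABBBACABACBBABBACABBBABBACABACCABBBA ⇒ AC·CAB·BBA·CAB·AC·CAB·AC·AC·CAB·BBA·BBA·BBA·CAB·BBA·BBA·CAB·BBA·BBA·CAB·AC·CAB·BBA·CAB·AC·AC·CAB·BBA·BBA·BBA·CAB·AC·CAB·BBA·CAB·AC·BBA·BBA·CAB·BBA·BBA·CAB·AC·CAB·BBA·BBA·BBA·CAB·BBA·BBA·CAB·AC·CAB·BBA·CAB·AC·AC·CAB·BBA·BBA·BBA·CAB
    A ↦ CAB
    B ↦ BBA
    C ↦ AC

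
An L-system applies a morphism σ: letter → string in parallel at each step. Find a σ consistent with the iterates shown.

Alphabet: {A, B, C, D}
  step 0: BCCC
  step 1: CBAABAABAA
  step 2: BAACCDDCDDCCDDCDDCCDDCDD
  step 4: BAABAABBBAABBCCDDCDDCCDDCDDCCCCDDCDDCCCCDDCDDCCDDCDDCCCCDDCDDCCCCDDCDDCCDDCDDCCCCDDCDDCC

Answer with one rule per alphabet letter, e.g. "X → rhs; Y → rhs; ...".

A->CDD, B->C, C->BAA, D->B

  step 1 ⇒ step 2: CBAABAABAA ⇒ BAA·C·CDD·CDD·C·CDD·CDD·C·CDD·CDD
    A ↦ CDD
    B ↦ C
    C ↦ BAA
    D ↦ B  (constrained at step 2)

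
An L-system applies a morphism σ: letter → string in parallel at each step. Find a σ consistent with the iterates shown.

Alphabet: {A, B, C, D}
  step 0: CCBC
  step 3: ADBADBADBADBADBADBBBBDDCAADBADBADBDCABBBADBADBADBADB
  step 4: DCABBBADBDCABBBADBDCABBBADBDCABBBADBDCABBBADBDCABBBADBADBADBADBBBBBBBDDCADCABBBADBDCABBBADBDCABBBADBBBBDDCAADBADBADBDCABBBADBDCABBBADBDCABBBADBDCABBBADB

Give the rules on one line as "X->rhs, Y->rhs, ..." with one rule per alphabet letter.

A->DCA, B->ADB, C->D, D->BBB

  step 3 ⇒ step 4: ADBADBADBADBADBADBBBBDDCAADBADBADBDCABBBADBADBADBADB ⇒ DCA·BBB·ADB·DCA·BBB·ADB·DCA·BBB·ADB·DCA·BBB·ADB·DCA·BBB·ADB·DCA·BBB·ADB·ADB·ADB·ADB·BBB·BBB·D·DCA·DCA·BBB·ADB·DCA·BBB·ADB·DCA·BBB·ADB·BBB·D·DCA·ADB·ADB·ADB·DCA·BBB·ADB·DCA·BBB·ADB·DCA·BBB·ADB·DCA·BBB·ADB
    A ↦ DCA
    B ↦ ADB
    C ↦ D
    D ↦ BBB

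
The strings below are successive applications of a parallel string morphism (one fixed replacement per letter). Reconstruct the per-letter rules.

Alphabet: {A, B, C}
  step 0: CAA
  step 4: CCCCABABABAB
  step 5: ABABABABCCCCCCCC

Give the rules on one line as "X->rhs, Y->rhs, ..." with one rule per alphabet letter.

  step 4 ⇒ step 5: CCCCABABABAB ⇒ AB·AB·AB·AB·C·C·C·C·C·C·C·C
    A ↦ C
    B ↦ C
    C ↦ AB

A->C, B->C, C->AB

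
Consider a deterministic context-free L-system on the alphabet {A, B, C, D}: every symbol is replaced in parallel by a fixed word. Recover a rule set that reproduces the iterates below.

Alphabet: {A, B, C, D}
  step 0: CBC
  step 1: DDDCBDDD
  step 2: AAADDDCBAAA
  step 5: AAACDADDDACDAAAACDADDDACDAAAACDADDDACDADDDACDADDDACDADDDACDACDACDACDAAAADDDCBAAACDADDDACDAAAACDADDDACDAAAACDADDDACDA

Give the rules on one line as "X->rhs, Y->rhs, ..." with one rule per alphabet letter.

A->CDA, B->CB, C->DDD, D->A

  step 1 ⇒ step 2: DDDCBDDD ⇒ A·A·A·DDD·CB·A·A·A
    B ↦ CB
    C ↦ DDD
    D ↦ A
    A ↦ CDA  (constrained at step 2)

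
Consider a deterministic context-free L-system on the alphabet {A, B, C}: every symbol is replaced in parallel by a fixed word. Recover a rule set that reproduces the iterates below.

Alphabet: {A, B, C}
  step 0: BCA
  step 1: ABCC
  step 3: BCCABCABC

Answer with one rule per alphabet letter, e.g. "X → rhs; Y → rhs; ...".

  step 0 ⇒ step 1: BCA ⇒ A·BC·C
    A ↦ C
    B ↦ A
    C ↦ BC

A->C, B->A, C->BC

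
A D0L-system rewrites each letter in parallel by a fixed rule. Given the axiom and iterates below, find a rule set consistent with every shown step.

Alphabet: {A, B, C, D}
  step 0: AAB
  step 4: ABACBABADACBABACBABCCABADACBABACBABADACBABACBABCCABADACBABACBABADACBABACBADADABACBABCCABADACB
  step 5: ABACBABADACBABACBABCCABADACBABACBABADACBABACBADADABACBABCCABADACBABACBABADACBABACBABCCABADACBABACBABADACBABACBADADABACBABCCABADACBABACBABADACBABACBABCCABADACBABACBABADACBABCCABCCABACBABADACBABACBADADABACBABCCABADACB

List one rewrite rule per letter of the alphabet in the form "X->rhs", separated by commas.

  step 4 ⇒ step 5: ABACBABADACBABACBABCCABADACBABACBABADACBABACBABCCABADACBABACBABADACBABACBADADABACBABCCABADACB ⇒ AB·ACB·AB·AD·ACB·AB·ACB·AB·CC·AB·AD·ACB·AB·ACB·AB·AD·ACB·AB·ACB·AD·AD·AB·ACB·AB·CC·AB·AD·ACB·AB·ACB·AB·AD·ACB·AB·ACB·AB·CC·AB·AD·ACB·AB·ACB·AB·AD·ACB·AB·ACB·AD·AD·AB·ACB·AB·CC·AB·AD·ACB·AB·ACB·AB·AD·ACB·AB·ACB·AB·CC·AB·AD·ACB·AB·ACB·AB·AD·ACB·AB·CC·AB·CC·AB·ACB·AB·AD·ACB·AB·ACB·AD·AD·AB·ACB·AB·CC·AB·AD·ACB
    A ↦ AB
    B ↦ ACB
    C ↦ AD
    D ↦ CC

A->AB, B->ACB, C->AD, D->CC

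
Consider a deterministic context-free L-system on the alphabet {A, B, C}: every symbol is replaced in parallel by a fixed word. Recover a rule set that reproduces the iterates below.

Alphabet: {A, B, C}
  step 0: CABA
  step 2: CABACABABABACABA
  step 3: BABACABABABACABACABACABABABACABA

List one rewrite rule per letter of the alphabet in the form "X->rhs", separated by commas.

A->BA, B->CA, C->BA

  step 2 ⇒ step 3: CABACABABABACABA ⇒ BA·BA·CA·BA·BA·BA·CA·BA·CA·BA·CA·BA·BA·BA·CA·BA
    A ↦ BA
    B ↦ CA
    C ↦ BA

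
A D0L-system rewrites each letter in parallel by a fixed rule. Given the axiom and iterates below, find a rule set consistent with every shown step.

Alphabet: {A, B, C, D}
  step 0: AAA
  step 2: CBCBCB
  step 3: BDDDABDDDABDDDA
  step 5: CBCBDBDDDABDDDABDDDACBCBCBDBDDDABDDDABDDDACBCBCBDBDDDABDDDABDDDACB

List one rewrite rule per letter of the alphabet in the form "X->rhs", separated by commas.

  step 2 ⇒ step 3: CBCBCB ⇒ BD·DDA·BD·DDA·BD·DDA
    B ↦ DDA
    C ↦ BD
    A ↦ D  (constrained at step 0)
    D ↦ CB  (constrained at step 3)

A->D, B->DDA, C->BD, D->CB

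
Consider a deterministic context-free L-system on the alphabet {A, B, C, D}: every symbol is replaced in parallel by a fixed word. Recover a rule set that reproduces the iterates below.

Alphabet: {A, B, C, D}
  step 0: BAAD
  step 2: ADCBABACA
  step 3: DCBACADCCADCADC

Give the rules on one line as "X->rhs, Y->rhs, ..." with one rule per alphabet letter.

A->DC, B->CA, C->A, D->B

  step 2 ⇒ step 3: ADCBABACA ⇒ DC·B·A·CA·DC·CA·DC·A·DC
    A ↦ DC
    B ↦ CA
    C ↦ A
    D ↦ B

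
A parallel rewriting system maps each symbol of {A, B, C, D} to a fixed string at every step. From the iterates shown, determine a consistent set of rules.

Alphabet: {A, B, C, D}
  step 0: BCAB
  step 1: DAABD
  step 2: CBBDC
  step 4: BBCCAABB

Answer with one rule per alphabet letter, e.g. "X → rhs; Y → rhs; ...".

  step 1 ⇒ step 2: DAABD ⇒ C·B·B·D·C
    A ↦ B
    B ↦ D
    D ↦ C
  step 0 ⇒ step 1: BCAB ⇒ D·AA·B·D
    C ↦ AA

A->B, B->D, C->AA, D->C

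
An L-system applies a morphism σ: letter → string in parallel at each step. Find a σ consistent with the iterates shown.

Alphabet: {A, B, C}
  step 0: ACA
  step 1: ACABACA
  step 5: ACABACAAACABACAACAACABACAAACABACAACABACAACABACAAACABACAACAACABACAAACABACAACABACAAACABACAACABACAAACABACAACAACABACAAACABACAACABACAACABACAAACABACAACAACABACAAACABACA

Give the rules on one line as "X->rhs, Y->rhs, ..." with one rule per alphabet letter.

  step 0 ⇒ step 1: ACA ⇒ ACA·B·ACA
    A ↦ ACA
    C ↦ B
    B ↦ A  (constrained at step 1)

A->ACA, B->A, C->B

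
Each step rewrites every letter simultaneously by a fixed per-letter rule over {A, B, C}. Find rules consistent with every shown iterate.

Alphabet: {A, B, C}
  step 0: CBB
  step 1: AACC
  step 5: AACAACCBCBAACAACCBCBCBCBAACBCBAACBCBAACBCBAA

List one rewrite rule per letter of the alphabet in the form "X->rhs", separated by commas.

  step 0 ⇒ step 1: CBB ⇒ AA·C·C
    B ↦ C
    C ↦ AA
    A ↦ CB  (constrained at step 1)

A->CB, B->C, C->AA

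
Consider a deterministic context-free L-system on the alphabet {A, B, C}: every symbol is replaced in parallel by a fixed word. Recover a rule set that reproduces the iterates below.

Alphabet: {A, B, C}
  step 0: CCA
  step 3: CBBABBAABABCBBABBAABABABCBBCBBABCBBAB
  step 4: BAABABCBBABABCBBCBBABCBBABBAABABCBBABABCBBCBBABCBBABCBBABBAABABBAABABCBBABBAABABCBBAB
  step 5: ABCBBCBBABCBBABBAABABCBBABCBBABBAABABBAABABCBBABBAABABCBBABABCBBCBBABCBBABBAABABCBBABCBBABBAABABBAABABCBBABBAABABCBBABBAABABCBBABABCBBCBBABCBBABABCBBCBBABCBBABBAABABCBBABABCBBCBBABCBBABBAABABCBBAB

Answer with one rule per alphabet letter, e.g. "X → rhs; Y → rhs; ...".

A->CBB, B->AB, C->BA

  step 4 ⇒ step 5: BAABABCBBABABCBBCBBABCBBABBAABABCBBABABCBBCBBABCBBABCBBABBAABABBAABABCBBABBAABABCBBAB ⇒ AB·CBB·CBB·AB·CBB·AB·BA·AB·AB·CBB·AB·CBB·AB·BA·AB·AB·BA·AB·AB·CBB·AB·BA·AB·AB·CBB·AB·AB·CBB·CBB·AB·CBB·AB·BA·AB·AB·CBB·AB·CBB·AB·BA·AB·AB·BA·AB·AB·CBB·AB·BA·AB·AB·CBB·AB·BA·AB·AB·CBB·AB·AB·CBB·CBB·AB·CBB·AB·AB·CBB·CBB·AB·CBB·AB·BA·AB·AB·CBB·AB·AB·CBB·CBB·AB·CBB·AB·BA·AB·AB·CBB·AB
    A ↦ CBB
    B ↦ AB
    C ↦ BA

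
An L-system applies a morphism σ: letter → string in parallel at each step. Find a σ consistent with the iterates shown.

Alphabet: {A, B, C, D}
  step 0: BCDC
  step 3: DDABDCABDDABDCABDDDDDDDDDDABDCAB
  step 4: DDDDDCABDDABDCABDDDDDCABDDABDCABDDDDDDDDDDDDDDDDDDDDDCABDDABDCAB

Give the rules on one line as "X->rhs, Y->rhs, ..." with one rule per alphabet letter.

A->DC, B->AB, C->AB, D->DD

  step 3 ⇒ step 4: DDABDCABDDABDCABDDDDDDDDDDABDCAB ⇒ DD·DD·DC·AB·DD·AB·DC·AB·DD·DD·DC·AB·DD·AB·DC·AB·DD·DD·DD·DD·DD·DD·DD·DD·DD·DD·DC·AB·DD·AB·DC·AB
    A ↦ DC
    B ↦ AB
    C ↦ AB
    D ↦ DD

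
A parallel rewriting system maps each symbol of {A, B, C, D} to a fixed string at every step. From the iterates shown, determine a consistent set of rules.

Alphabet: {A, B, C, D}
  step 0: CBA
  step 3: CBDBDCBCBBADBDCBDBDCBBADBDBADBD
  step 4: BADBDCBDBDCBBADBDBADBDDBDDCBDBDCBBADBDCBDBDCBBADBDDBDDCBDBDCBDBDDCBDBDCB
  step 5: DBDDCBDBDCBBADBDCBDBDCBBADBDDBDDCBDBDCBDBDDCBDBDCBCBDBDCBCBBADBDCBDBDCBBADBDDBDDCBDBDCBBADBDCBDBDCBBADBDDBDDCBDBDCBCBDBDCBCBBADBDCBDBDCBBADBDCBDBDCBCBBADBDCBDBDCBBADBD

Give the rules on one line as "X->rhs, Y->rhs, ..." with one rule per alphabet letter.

  step 4 ⇒ step 5: BADBDCBDBDCBBADBDBADBDDBDDCBDBDCBBADBDCBDBDCBBADBDDBDDCBDBDCBDBDDCBDBDCB ⇒ DBD·D·CB·DBD·CB·BA·DBD·CB·DBD·CB·BA·DBD·DBD·D·CB·DBD·CB·DBD·D·CB·DBD·CB·CB·DBD·CB·CB·BA·DBD·CB·DBD·CB·BA·DBD·DBD·D·CB·DBD·CB·BA·DBD·CB·DBD·CB·BA·DBD·DBD·D·CB·DBD·CB·CB·DBD·CB·CB·BA·DBD·CB·DBD·CB·BA·DBD·CB·DBD·CB·CB·BA·DBD·CB·DBD·CB·BA·DBD
    A ↦ D
    B ↦ DBD
    C ↦ BA
    D ↦ CB

A->D, B->DBD, C->BA, D->CB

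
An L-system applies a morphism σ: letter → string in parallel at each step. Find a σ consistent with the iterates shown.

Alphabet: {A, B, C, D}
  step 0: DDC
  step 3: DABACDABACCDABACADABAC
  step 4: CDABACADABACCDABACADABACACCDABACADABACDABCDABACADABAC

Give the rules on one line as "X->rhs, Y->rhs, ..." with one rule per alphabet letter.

  step 3 ⇒ step 4: DABACDABACCDABACADABAC ⇒ C·DAB·ACA·DAB·AC·C·DAB·ACA·DAB·AC·AC·C·DAB·ACA·DAB·AC·DAB·C·DAB·ACA·DAB·AC
    A ↦ DAB
    B ↦ ACA
    C ↦ AC
    D ↦ C

A->DAB, B->ACA, C->AC, D->C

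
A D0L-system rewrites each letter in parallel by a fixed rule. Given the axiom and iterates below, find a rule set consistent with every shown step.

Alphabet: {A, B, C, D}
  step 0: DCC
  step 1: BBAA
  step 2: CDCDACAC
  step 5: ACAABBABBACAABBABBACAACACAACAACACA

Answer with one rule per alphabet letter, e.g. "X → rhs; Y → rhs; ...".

A->AC, B->CD, C->A, D->BB

  step 1 ⇒ step 2: BBAA ⇒ CD·CD·AC·AC
    A ↦ AC
    B ↦ CD
  step 0 ⇒ step 1: DCC ⇒ BB·A·A
    C ↦ A
  step 0 ⇒ step 1: DCC ⇒ BB·A·A
    D ↦ BB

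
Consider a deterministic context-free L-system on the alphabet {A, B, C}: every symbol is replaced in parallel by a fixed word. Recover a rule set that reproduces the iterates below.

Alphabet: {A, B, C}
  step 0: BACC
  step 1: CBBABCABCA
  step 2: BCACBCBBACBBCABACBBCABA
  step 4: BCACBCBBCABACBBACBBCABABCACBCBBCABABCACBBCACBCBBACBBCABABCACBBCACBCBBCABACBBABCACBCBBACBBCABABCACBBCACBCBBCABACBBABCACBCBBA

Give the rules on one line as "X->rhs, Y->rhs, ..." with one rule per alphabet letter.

A->BA, B->CB, C->BCA

  step 1 ⇒ step 2: CBBABCABCA ⇒ BCA·CB·CB·BA·CB·BCA·BA·CB·BCA·BA
    A ↦ BA
    B ↦ CB
    C ↦ BCA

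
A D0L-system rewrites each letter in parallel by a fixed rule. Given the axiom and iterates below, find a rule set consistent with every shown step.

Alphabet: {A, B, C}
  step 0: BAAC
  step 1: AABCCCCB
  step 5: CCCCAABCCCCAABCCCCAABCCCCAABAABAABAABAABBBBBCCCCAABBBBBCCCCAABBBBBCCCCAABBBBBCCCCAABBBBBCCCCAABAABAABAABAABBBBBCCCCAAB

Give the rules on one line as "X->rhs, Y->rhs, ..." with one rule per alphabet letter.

A->CC, B->AAB, C->B

  step 0 ⇒ step 1: BAAC ⇒ AAB·CC·CC·B
    A ↦ CC
    B ↦ AAB
    C ↦ B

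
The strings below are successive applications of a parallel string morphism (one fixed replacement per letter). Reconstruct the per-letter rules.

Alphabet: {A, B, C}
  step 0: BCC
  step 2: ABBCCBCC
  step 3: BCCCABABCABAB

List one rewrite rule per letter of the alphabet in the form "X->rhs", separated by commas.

  step 2 ⇒ step 3: ABBCCBCC ⇒ BC·C·C·AB·AB·C·AB·AB
    A ↦ BC
    B ↦ C
    C ↦ AB

A->BC, B->C, C->AB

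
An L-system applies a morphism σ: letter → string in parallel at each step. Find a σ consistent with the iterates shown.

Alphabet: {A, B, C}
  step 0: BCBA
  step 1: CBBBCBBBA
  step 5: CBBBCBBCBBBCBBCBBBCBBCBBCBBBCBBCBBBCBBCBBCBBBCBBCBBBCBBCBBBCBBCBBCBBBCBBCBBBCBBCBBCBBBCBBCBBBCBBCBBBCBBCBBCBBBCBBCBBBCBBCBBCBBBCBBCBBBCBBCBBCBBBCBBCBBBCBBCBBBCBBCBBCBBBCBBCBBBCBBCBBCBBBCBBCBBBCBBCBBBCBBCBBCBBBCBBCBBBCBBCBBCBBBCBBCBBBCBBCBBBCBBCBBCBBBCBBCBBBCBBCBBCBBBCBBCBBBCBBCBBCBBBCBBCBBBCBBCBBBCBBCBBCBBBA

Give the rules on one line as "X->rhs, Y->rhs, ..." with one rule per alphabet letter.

  step 0 ⇒ step 1: BCBA ⇒ CBB·B·CBB·BA
    A ↦ BA
    B ↦ CBB
    C ↦ B

A->BA, B->CBB, C->B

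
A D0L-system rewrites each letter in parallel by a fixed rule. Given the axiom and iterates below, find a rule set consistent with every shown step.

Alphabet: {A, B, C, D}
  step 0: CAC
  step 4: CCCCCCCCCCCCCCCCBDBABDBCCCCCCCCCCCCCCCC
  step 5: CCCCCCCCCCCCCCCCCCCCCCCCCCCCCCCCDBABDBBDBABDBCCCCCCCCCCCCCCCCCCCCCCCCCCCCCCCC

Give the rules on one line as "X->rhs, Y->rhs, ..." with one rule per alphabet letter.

A->B, B->DB, C->CC, D->AB

  step 4 ⇒ step 5: CCCCCCCCCCCCCCCCBDBABDBCCCCCCCCCCCCCCCC ⇒ CC·CC·CC·CC·CC·CC·CC·CC·CC·CC·CC·CC·CC·CC·CC·CC·DB·AB·DB·B·DB·AB·DB·CC·CC·CC·CC·CC·CC·CC·CC·CC·CC·CC·CC·CC·CC·CC·CC
    A ↦ B
    B ↦ DB
    C ↦ CC
    D ↦ AB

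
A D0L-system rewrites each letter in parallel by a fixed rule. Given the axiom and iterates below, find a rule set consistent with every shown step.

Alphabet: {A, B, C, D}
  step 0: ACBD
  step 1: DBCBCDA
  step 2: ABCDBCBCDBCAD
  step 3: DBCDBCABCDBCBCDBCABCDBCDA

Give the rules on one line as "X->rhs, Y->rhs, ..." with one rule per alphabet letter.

A->D, B->BCD, C->BC, D->A

  step 2 ⇒ step 3: ABCDBCBCDBCAD ⇒ D·BCD·BC·A·BCD·BC·BCD·BC·A·BCD·BC·D·A
    A ↦ D
    B ↦ BCD
    C ↦ BC
    D ↦ A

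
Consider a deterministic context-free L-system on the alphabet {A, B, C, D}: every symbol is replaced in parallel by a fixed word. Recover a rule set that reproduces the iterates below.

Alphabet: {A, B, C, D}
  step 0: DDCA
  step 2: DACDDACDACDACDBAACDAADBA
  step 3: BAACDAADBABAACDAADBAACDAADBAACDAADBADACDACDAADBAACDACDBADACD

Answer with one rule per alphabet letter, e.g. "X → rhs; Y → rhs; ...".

A->ACD, B->D, C->AAD, D->BA

  step 2 ⇒ step 3: DACDDACDACDACDBAACDAADBA ⇒ BA·ACD·AAD·BA·BA·ACD·AAD·BA·ACD·AAD·BA·ACD·AAD·BA·D·ACD·ACD·AAD·BA·ACD·ACD·BA·D·ACD
    A ↦ ACD
    B ↦ D
    C ↦ AAD
    D ↦ BA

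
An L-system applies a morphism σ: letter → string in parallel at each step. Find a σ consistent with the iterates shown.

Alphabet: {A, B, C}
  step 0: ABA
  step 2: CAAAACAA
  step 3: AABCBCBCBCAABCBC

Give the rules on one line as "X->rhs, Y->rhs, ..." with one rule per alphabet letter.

A->BC, B->C, C->AA

  step 2 ⇒ step 3: CAAAACAA ⇒ AA·BC·BC·BC·BC·AA·BC·BC
    A ↦ BC
    C ↦ AA
    B ↦ C  (constrained at step 0)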